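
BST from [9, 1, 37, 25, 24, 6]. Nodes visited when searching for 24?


BST root = 9
Search for 24: compare at each node
Path: [9, 37, 25, 24]


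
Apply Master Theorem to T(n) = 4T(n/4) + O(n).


a=4, b=4, c=1. log_4(4)=1 = c=1. Case 2: O(n^c log n) = O(n log n)
Complexity: O(n log n)


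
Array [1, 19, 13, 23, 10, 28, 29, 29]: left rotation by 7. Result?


Left rotate by 7: [29, 1, 19, 13, 23, 10, 28, 29]


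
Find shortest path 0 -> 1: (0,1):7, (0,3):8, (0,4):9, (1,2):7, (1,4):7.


Dijkstra from 0:
Distances: {0: 0, 1: 7, 2: 14, 3: 8, 4: 9}
Shortest distance to 1 = 7, path = [0, 1]


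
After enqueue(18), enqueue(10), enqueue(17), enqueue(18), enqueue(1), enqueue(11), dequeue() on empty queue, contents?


enqueue(18) -> [18]
enqueue(10) -> [18, 10]
enqueue(17) -> [18, 10, 17]
enqueue(18) -> [18, 10, 17, 18]
enqueue(1) -> [18, 10, 17, 18, 1]
enqueue(11) -> [18, 10, 17, 18, 1, 11]
dequeue() returns 18 -> [10, 17, 18, 1, 11]
Final queue (front to back): [10, 17, 18, 1, 11]


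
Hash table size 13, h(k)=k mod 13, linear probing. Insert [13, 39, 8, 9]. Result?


Insertions: 13->slot 0; 39->slot 1; 8->slot 8; 9->slot 9
Table: [13, 39, None, None, None, None, None, None, 8, 9, None, None, None]


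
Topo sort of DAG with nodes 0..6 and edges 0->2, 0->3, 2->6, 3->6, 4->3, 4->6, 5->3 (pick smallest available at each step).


Kahn's algorithm, process smallest node first
Order: [0, 1, 2, 4, 5, 3, 6]


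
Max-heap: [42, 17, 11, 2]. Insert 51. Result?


Append 51: [42, 17, 11, 2, 51]
Bubble up: swap idx 4(51) with idx 1(17); swap idx 1(51) with idx 0(42)
Result: [51, 42, 11, 2, 17]


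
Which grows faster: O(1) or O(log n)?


constant grows slower than logarithmic
O(1) is asymptotically smaller; O(log n) grows faster


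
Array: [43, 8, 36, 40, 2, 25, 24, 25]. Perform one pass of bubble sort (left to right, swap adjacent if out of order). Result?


After one pass: [8, 36, 40, 2, 25, 24, 25, 43]


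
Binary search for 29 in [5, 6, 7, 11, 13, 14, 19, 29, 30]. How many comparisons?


Search for 29:
[0,8] mid=4 arr[4]=13
[5,8] mid=6 arr[6]=19
[7,8] mid=7 arr[7]=29
Total: 3 comparisons


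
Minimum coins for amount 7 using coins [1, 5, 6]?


dp[0]=0; dp[i]=1+min(dp[i-c] for c in coins)
...dp[2]=2, dp[3]=3, dp[4]=4, dp[5]=1, dp[6]=1, dp[7]=2
Minimum coins for 7 = 2


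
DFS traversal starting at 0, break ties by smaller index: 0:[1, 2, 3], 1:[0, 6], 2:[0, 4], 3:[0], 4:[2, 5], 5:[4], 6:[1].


DFS stack-based: start with [0]
Visit order: [0, 1, 6, 2, 4, 5, 3]


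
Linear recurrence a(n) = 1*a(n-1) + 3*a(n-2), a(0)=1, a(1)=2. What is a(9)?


Build bottom-up:
...a(7)=314, a(8)=725, a(9)=1*725+3*314=1667


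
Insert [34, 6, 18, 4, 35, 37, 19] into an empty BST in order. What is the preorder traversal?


Root = 34; build tree by BST insertion.
Preorder traversal: [34, 6, 4, 18, 19, 35, 37]


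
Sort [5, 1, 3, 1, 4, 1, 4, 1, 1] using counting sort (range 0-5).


Count array: [0, 5, 0, 1, 2, 1]
Reconstruct: [1, 1, 1, 1, 1, 3, 4, 4, 5]


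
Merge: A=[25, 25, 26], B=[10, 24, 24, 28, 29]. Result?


Compare heads, take smaller each step.
Merged: [10, 24, 24, 25, 25, 26, 28, 29]


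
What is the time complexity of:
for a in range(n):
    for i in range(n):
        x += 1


Per nesting level: O(n) * O(n) = O(n^2)
Complexity: O(n^2)


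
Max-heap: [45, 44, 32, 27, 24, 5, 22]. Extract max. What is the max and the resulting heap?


Max = 45
Replace root with last, heapify down
Resulting heap: [44, 27, 32, 22, 24, 5]


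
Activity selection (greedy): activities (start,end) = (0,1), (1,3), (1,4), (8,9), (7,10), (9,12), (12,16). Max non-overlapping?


Greedy: pick earliest-ending, then skip overlaps.
Selected (5 activities): [(0, 1), (1, 3), (8, 9), (9, 12), (12, 16)]


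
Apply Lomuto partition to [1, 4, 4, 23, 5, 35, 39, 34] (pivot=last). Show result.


Elements <= 34 go left of pivot.
Result: [1, 4, 4, 23, 5, 34, 39, 35], pivot at index 5


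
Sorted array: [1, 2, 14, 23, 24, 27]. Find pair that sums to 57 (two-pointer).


Two pointers: lo=0, hi=5
No pair sums to 57


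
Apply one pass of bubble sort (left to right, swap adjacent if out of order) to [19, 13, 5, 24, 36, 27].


After one pass: [13, 5, 19, 24, 27, 36]


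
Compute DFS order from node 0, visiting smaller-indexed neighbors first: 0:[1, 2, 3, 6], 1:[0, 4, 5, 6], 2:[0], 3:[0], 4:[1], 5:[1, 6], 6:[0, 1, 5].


DFS stack-based: start with [0]
Visit order: [0, 1, 4, 5, 6, 2, 3]


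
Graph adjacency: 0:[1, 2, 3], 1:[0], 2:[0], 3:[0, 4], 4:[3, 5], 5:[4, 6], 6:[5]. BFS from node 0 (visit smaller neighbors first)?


BFS queue: start with [0]
Visit order: [0, 1, 2, 3, 4, 5, 6]


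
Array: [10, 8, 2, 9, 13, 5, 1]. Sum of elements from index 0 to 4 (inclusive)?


Prefix sums: [0, 10, 18, 20, 29, 42, 47, 48]
Sum[0..4] = prefix[5] - prefix[0] = 42 - 0 = 42


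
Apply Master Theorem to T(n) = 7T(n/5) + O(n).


a=7, b=5, c=1. log_5(7)=1.209 > c=1. Case 1: O(n^log_b(a)) = O(n^1.209)
Complexity: O(n^1.209)


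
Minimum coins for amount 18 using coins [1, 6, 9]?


dp[0]=0; dp[i]=1+min(dp[i-c] for c in coins)
...dp[13]=3, dp[14]=4, dp[15]=2, dp[16]=3, dp[17]=4, dp[18]=2
Minimum coins for 18 = 2


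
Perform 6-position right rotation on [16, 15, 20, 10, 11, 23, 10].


Right rotate by 6: [15, 20, 10, 11, 23, 10, 16]


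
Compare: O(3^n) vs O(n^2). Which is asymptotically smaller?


quadratic grows slower than exponential (base 3)
O(n^2) is asymptotically smaller; O(3^n) grows faster


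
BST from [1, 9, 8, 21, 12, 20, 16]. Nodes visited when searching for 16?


BST root = 1
Search for 16: compare at each node
Path: [1, 9, 21, 12, 20, 16]


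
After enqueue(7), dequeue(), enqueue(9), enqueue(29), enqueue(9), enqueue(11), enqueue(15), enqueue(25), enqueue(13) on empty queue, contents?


enqueue(7) -> [7]
dequeue() returns 7 -> []
enqueue(9) -> [9]
enqueue(29) -> [9, 29]
enqueue(9) -> [9, 29, 9]
enqueue(11) -> [9, 29, 9, 11]
enqueue(15) -> [9, 29, 9, 11, 15]
enqueue(25) -> [9, 29, 9, 11, 15, 25]
enqueue(13) -> [9, 29, 9, 11, 15, 25, 13]
Final queue (front to back): [9, 29, 9, 11, 15, 25, 13]


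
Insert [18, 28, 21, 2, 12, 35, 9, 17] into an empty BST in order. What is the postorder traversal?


Root = 18; build tree by BST insertion.
Postorder traversal: [9, 17, 12, 2, 21, 35, 28, 18]


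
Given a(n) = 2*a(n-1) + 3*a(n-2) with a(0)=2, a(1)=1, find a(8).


Build bottom-up:
...a(6)=548, a(7)=1639, a(8)=2*1639+3*548=4922


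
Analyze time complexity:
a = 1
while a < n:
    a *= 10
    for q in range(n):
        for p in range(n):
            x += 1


Per nesting level: O(log n) * O(n) * O(n) = O(n^2 log n)
Complexity: O(n^2 log n)


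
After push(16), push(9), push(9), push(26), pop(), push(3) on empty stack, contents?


push(16) -> [16]
push(9) -> [16, 9]
push(9) -> [16, 9, 9]
push(26) -> [16, 9, 9, 26]
pop() returns 26 -> [16, 9, 9]
push(3) -> [16, 9, 9, 3]
Final stack (bottom to top): [16, 9, 9, 3]


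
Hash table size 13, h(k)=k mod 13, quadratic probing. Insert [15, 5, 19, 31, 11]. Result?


Insertions: 15->slot 2; 5->slot 5; 19->slot 6; 31->slot 9; 11->slot 11
Table: [None, None, 15, None, None, 5, 19, None, None, 31, None, 11, None]


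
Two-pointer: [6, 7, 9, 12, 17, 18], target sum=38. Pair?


Two pointers: lo=0, hi=5
No pair sums to 38


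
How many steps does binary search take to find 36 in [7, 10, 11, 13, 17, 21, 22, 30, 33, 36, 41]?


Search for 36:
[0,10] mid=5 arr[5]=21
[6,10] mid=8 arr[8]=33
[9,10] mid=9 arr[9]=36
Total: 3 comparisons


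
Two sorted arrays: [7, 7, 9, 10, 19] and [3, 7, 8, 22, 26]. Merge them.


Compare heads, take smaller each step.
Merged: [3, 7, 7, 7, 8, 9, 10, 19, 22, 26]


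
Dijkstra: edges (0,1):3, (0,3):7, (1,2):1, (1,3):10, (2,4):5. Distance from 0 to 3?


Dijkstra from 0:
Distances: {0: 0, 1: 3, 2: 4, 3: 7, 4: 9}
Shortest distance to 3 = 7, path = [0, 3]


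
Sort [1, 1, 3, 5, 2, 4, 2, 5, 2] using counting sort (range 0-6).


Count array: [0, 2, 3, 1, 1, 2, 0]
Reconstruct: [1, 1, 2, 2, 2, 3, 4, 5, 5]


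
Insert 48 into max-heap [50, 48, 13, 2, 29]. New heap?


Append 48: [50, 48, 13, 2, 29, 48]
Bubble up: swap idx 5(48) with idx 2(13)
Result: [50, 48, 48, 2, 29, 13]


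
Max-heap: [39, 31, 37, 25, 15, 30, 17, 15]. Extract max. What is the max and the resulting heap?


Max = 39
Replace root with last, heapify down
Resulting heap: [37, 31, 30, 25, 15, 15, 17]


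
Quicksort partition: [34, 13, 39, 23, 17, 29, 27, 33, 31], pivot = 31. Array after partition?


Elements <= 31 go left of pivot.
Result: [13, 23, 17, 29, 27, 31, 39, 33, 34], pivot at index 5


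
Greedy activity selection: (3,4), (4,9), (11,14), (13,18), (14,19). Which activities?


Greedy: pick earliest-ending, then skip overlaps.
Selected (4 activities): [(3, 4), (4, 9), (11, 14), (14, 19)]


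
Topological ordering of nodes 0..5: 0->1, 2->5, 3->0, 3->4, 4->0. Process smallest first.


Kahn's algorithm, process smallest node first
Order: [2, 3, 4, 0, 1, 5]


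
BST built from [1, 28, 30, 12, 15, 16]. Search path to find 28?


BST root = 1
Search for 28: compare at each node
Path: [1, 28]


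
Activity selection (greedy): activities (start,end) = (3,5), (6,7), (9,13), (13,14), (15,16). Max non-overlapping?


Greedy: pick earliest-ending, then skip overlaps.
Selected (5 activities): [(3, 5), (6, 7), (9, 13), (13, 14), (15, 16)]


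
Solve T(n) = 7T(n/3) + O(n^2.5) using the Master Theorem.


a=7, b=3, c=2.5. log_3(7)=1.771 < c=2.5. Case 3: O(n^c) = O(n^2.500)
Complexity: O(n^2.500)


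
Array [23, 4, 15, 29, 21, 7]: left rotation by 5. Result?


Left rotate by 5: [7, 23, 4, 15, 29, 21]


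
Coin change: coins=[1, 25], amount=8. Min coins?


dp[0]=0; dp[i]=1+min(dp[i-c] for c in coins)
...dp[3]=3, dp[4]=4, dp[5]=5, dp[6]=6, dp[7]=7, dp[8]=8
Minimum coins for 8 = 8


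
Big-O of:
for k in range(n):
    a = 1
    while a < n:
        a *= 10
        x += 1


Per nesting level: O(n) * O(log n) = O(n log n)
Complexity: O(n log n)


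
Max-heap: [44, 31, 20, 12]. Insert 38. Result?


Append 38: [44, 31, 20, 12, 38]
Bubble up: swap idx 4(38) with idx 1(31)
Result: [44, 38, 20, 12, 31]


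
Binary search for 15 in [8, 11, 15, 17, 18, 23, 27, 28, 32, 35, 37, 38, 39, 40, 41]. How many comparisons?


Search for 15:
[0,14] mid=7 arr[7]=28
[0,6] mid=3 arr[3]=17
[0,2] mid=1 arr[1]=11
[2,2] mid=2 arr[2]=15
Total: 4 comparisons


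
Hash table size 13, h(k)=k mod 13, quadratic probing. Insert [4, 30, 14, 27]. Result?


Insertions: 4->slot 4; 30->slot 5; 14->slot 1; 27->slot 2
Table: [None, 14, 27, None, 4, 30, None, None, None, None, None, None, None]


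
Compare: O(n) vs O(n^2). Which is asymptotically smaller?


linear grows slower than quadratic
O(n) is asymptotically smaller; O(n^2) grows faster


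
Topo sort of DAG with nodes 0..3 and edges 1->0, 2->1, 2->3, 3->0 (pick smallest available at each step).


Kahn's algorithm, process smallest node first
Order: [2, 1, 3, 0]


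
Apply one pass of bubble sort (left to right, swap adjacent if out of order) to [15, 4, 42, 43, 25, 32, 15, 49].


After one pass: [4, 15, 42, 25, 32, 15, 43, 49]


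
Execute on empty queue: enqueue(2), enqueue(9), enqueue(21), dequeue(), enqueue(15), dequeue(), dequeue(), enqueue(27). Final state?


enqueue(2) -> [2]
enqueue(9) -> [2, 9]
enqueue(21) -> [2, 9, 21]
dequeue() returns 2 -> [9, 21]
enqueue(15) -> [9, 21, 15]
dequeue() returns 9 -> [21, 15]
dequeue() returns 21 -> [15]
enqueue(27) -> [15, 27]
Final queue (front to back): [15, 27]


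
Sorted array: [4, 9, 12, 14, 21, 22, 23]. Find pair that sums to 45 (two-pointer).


Two pointers: lo=0, hi=6
Found pair: (22, 23) summing to 45


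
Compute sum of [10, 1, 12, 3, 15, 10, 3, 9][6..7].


Prefix sums: [0, 10, 11, 23, 26, 41, 51, 54, 63]
Sum[6..7] = prefix[8] - prefix[6] = 63 - 51 = 12


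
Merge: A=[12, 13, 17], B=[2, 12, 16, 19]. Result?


Compare heads, take smaller each step.
Merged: [2, 12, 12, 13, 16, 17, 19]


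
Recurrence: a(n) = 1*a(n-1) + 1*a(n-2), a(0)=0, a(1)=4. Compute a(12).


Build bottom-up:
...a(10)=220, a(11)=356, a(12)=1*356+1*220=576


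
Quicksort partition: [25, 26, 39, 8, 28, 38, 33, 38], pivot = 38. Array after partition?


Elements <= 38 go left of pivot.
Result: [25, 26, 8, 28, 38, 33, 38, 39], pivot at index 6


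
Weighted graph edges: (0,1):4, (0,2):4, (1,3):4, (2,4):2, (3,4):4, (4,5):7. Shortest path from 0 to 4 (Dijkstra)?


Dijkstra from 0:
Distances: {0: 0, 1: 4, 2: 4, 3: 8, 4: 6, 5: 13}
Shortest distance to 4 = 6, path = [0, 2, 4]


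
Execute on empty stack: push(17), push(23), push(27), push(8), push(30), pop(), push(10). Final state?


push(17) -> [17]
push(23) -> [17, 23]
push(27) -> [17, 23, 27]
push(8) -> [17, 23, 27, 8]
push(30) -> [17, 23, 27, 8, 30]
pop() returns 30 -> [17, 23, 27, 8]
push(10) -> [17, 23, 27, 8, 10]
Final stack (bottom to top): [17, 23, 27, 8, 10]


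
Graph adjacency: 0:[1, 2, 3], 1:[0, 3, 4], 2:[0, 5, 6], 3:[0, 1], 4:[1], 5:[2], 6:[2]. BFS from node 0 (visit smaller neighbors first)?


BFS queue: start with [0]
Visit order: [0, 1, 2, 3, 4, 5, 6]


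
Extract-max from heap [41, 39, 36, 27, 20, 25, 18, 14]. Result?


Max = 41
Replace root with last, heapify down
Resulting heap: [39, 27, 36, 14, 20, 25, 18]


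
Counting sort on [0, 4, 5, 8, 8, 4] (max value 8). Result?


Count array: [1, 0, 0, 0, 2, 1, 0, 0, 2]
Reconstruct: [0, 4, 4, 5, 8, 8]


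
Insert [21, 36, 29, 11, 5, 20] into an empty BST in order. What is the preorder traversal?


Root = 21; build tree by BST insertion.
Preorder traversal: [21, 11, 5, 20, 36, 29]


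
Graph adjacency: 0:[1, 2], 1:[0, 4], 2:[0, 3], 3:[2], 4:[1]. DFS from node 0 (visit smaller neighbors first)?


DFS stack-based: start with [0]
Visit order: [0, 1, 4, 2, 3]


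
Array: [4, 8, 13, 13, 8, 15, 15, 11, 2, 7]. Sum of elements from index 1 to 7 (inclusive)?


Prefix sums: [0, 4, 12, 25, 38, 46, 61, 76, 87, 89, 96]
Sum[1..7] = prefix[8] - prefix[1] = 87 - 4 = 83


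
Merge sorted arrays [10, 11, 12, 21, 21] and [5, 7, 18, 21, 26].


Compare heads, take smaller each step.
Merged: [5, 7, 10, 11, 12, 18, 21, 21, 21, 26]


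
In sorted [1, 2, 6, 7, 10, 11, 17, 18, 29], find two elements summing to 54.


Two pointers: lo=0, hi=8
No pair sums to 54


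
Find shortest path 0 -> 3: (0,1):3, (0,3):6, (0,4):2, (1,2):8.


Dijkstra from 0:
Distances: {0: 0, 1: 3, 2: 11, 3: 6, 4: 2}
Shortest distance to 3 = 6, path = [0, 3]


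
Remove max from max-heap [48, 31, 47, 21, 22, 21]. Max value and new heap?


Max = 48
Replace root with last, heapify down
Resulting heap: [47, 31, 21, 21, 22]


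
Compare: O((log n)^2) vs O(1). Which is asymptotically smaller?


constant grows slower than polylogarithmic
O(1) is asymptotically smaller; O((log n)^2) grows faster


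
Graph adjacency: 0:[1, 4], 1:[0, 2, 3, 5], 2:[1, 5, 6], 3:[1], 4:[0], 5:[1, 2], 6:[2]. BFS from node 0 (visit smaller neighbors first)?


BFS queue: start with [0]
Visit order: [0, 1, 4, 2, 3, 5, 6]


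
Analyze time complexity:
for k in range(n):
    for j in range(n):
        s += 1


Per nesting level: O(n) * O(n) = O(n^2)
Complexity: O(n^2)


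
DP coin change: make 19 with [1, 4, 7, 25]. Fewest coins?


dp[0]=0; dp[i]=1+min(dp[i-c] for c in coins)
...dp[14]=2, dp[15]=3, dp[16]=4, dp[17]=5, dp[18]=3, dp[19]=4
Minimum coins for 19 = 4


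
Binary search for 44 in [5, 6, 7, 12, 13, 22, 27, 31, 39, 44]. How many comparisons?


Search for 44:
[0,9] mid=4 arr[4]=13
[5,9] mid=7 arr[7]=31
[8,9] mid=8 arr[8]=39
[9,9] mid=9 arr[9]=44
Total: 4 comparisons


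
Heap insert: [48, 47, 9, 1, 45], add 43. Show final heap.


Append 43: [48, 47, 9, 1, 45, 43]
Bubble up: swap idx 5(43) with idx 2(9)
Result: [48, 47, 43, 1, 45, 9]


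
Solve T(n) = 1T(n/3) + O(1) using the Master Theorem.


a=1, b=3, c=0. log_3(1)=0 = c=0. Case 2: O(n^c log n) = O(log n)
Complexity: O(log n)


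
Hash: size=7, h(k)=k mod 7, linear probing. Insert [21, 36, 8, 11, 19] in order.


Insertions: 21->slot 0; 36->slot 1; 8->slot 2; 11->slot 4; 19->slot 5
Table: [21, 36, 8, None, 11, 19, None]


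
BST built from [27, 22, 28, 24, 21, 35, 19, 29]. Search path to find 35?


BST root = 27
Search for 35: compare at each node
Path: [27, 28, 35]


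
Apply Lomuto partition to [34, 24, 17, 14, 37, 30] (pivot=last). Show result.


Elements <= 30 go left of pivot.
Result: [24, 17, 14, 30, 37, 34], pivot at index 3


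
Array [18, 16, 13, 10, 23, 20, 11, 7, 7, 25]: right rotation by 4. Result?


Right rotate by 4: [11, 7, 7, 25, 18, 16, 13, 10, 23, 20]


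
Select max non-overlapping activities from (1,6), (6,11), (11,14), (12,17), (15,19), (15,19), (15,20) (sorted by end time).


Greedy: pick earliest-ending, then skip overlaps.
Selected (4 activities): [(1, 6), (6, 11), (11, 14), (15, 19)]


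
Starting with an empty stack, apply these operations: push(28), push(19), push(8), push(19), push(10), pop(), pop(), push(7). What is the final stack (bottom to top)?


push(28) -> [28]
push(19) -> [28, 19]
push(8) -> [28, 19, 8]
push(19) -> [28, 19, 8, 19]
push(10) -> [28, 19, 8, 19, 10]
pop() returns 10 -> [28, 19, 8, 19]
pop() returns 19 -> [28, 19, 8]
push(7) -> [28, 19, 8, 7]
Final stack (bottom to top): [28, 19, 8, 7]


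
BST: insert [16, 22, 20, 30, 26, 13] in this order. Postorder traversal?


Root = 16; build tree by BST insertion.
Postorder traversal: [13, 20, 26, 30, 22, 16]


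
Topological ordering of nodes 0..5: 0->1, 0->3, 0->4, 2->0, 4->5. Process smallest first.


Kahn's algorithm, process smallest node first
Order: [2, 0, 1, 3, 4, 5]


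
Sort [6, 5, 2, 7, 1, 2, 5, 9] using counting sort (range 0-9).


Count array: [0, 1, 2, 0, 0, 2, 1, 1, 0, 1]
Reconstruct: [1, 2, 2, 5, 5, 6, 7, 9]


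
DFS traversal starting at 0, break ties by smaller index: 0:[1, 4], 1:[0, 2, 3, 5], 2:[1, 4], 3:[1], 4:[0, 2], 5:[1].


DFS stack-based: start with [0]
Visit order: [0, 1, 2, 4, 3, 5]


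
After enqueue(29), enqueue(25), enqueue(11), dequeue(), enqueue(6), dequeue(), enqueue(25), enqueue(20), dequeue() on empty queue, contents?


enqueue(29) -> [29]
enqueue(25) -> [29, 25]
enqueue(11) -> [29, 25, 11]
dequeue() returns 29 -> [25, 11]
enqueue(6) -> [25, 11, 6]
dequeue() returns 25 -> [11, 6]
enqueue(25) -> [11, 6, 25]
enqueue(20) -> [11, 6, 25, 20]
dequeue() returns 11 -> [6, 25, 20]
Final queue (front to back): [6, 25, 20]


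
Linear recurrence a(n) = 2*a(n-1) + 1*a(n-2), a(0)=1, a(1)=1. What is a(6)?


Build bottom-up:
...a(4)=17, a(5)=41, a(6)=2*41+1*17=99


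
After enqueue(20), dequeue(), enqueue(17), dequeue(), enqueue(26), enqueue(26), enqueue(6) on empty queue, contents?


enqueue(20) -> [20]
dequeue() returns 20 -> []
enqueue(17) -> [17]
dequeue() returns 17 -> []
enqueue(26) -> [26]
enqueue(26) -> [26, 26]
enqueue(6) -> [26, 26, 6]
Final queue (front to back): [26, 26, 6]


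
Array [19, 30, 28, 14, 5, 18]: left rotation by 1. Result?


Left rotate by 1: [30, 28, 14, 5, 18, 19]


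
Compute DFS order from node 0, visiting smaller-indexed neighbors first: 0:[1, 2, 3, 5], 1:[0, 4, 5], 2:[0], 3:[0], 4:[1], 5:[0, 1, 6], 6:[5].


DFS stack-based: start with [0]
Visit order: [0, 1, 4, 5, 6, 2, 3]


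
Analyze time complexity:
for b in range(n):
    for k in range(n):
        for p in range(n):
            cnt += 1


Per nesting level: O(n) * O(n) * O(n) = O(n^3)
Complexity: O(n^3)


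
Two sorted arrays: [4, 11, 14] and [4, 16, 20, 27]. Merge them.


Compare heads, take smaller each step.
Merged: [4, 4, 11, 14, 16, 20, 27]


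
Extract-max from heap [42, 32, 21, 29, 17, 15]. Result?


Max = 42
Replace root with last, heapify down
Resulting heap: [32, 29, 21, 15, 17]


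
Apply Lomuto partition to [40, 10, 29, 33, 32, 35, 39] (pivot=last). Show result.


Elements <= 39 go left of pivot.
Result: [10, 29, 33, 32, 35, 39, 40], pivot at index 5


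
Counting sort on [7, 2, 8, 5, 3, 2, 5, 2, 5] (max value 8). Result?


Count array: [0, 0, 3, 1, 0, 3, 0, 1, 1]
Reconstruct: [2, 2, 2, 3, 5, 5, 5, 7, 8]


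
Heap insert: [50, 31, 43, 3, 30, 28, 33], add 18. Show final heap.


Append 18: [50, 31, 43, 3, 30, 28, 33, 18]
Bubble up: swap idx 7(18) with idx 3(3)
Result: [50, 31, 43, 18, 30, 28, 33, 3]


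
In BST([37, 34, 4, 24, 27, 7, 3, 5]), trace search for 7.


BST root = 37
Search for 7: compare at each node
Path: [37, 34, 4, 24, 7]


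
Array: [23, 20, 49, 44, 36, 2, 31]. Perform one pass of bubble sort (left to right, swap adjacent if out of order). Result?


After one pass: [20, 23, 44, 36, 2, 31, 49]


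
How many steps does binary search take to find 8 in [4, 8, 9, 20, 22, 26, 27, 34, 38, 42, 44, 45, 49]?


Search for 8:
[0,12] mid=6 arr[6]=27
[0,5] mid=2 arr[2]=9
[0,1] mid=0 arr[0]=4
[1,1] mid=1 arr[1]=8
Total: 4 comparisons


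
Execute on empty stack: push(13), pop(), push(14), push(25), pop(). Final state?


push(13) -> [13]
pop() returns 13 -> []
push(14) -> [14]
push(25) -> [14, 25]
pop() returns 25 -> [14]
Final stack (bottom to top): [14]


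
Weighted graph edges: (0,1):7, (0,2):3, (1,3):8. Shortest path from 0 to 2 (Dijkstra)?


Dijkstra from 0:
Distances: {0: 0, 1: 7, 2: 3, 3: 15}
Shortest distance to 2 = 3, path = [0, 2]


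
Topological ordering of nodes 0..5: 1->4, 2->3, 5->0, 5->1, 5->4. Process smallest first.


Kahn's algorithm, process smallest node first
Order: [2, 3, 5, 0, 1, 4]


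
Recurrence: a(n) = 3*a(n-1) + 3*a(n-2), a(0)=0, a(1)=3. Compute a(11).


Build bottom-up:
...a(9)=105948, a(10)=401679, a(11)=3*401679+3*105948=1522881


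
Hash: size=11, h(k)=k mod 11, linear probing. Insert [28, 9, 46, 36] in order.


Insertions: 28->slot 6; 9->slot 9; 46->slot 2; 36->slot 3
Table: [None, None, 46, 36, None, None, 28, None, None, 9, None]


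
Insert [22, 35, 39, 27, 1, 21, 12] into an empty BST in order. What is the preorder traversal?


Root = 22; build tree by BST insertion.
Preorder traversal: [22, 1, 21, 12, 35, 27, 39]


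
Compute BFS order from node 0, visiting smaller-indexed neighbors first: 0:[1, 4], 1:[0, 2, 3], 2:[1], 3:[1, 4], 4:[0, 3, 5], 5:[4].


BFS queue: start with [0]
Visit order: [0, 1, 4, 2, 3, 5]


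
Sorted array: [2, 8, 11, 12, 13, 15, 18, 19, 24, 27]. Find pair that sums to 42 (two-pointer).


Two pointers: lo=0, hi=9
Found pair: (15, 27) summing to 42


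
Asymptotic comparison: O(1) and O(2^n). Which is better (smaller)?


constant grows slower than exponential
O(1) is asymptotically smaller; O(2^n) grows faster


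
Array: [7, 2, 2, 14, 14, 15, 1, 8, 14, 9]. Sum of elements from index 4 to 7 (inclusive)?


Prefix sums: [0, 7, 9, 11, 25, 39, 54, 55, 63, 77, 86]
Sum[4..7] = prefix[8] - prefix[4] = 63 - 25 = 38


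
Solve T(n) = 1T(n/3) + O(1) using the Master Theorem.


a=1, b=3, c=0. log_3(1)=0 = c=0. Case 2: O(n^c log n) = O(log n)
Complexity: O(log n)


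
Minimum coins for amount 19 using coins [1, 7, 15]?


dp[0]=0; dp[i]=1+min(dp[i-c] for c in coins)
...dp[14]=2, dp[15]=1, dp[16]=2, dp[17]=3, dp[18]=4, dp[19]=5
Minimum coins for 19 = 5


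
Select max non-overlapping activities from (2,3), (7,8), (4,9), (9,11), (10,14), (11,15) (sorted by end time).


Greedy: pick earliest-ending, then skip overlaps.
Selected (4 activities): [(2, 3), (7, 8), (9, 11), (11, 15)]


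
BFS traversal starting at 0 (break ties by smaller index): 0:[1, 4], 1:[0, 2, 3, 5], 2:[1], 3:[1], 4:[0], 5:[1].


BFS queue: start with [0]
Visit order: [0, 1, 4, 2, 3, 5]


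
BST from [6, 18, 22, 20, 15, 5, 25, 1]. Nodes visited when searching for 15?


BST root = 6
Search for 15: compare at each node
Path: [6, 18, 15]


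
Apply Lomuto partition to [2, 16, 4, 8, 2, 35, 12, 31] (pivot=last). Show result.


Elements <= 31 go left of pivot.
Result: [2, 16, 4, 8, 2, 12, 31, 35], pivot at index 6


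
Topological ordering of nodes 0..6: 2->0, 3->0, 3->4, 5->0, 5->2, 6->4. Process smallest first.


Kahn's algorithm, process smallest node first
Order: [1, 3, 5, 2, 0, 6, 4]


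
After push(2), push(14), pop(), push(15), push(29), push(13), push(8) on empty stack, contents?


push(2) -> [2]
push(14) -> [2, 14]
pop() returns 14 -> [2]
push(15) -> [2, 15]
push(29) -> [2, 15, 29]
push(13) -> [2, 15, 29, 13]
push(8) -> [2, 15, 29, 13, 8]
Final stack (bottom to top): [2, 15, 29, 13, 8]


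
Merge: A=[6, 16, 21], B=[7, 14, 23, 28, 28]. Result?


Compare heads, take smaller each step.
Merged: [6, 7, 14, 16, 21, 23, 28, 28]


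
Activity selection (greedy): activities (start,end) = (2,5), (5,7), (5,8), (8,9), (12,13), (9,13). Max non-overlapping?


Greedy: pick earliest-ending, then skip overlaps.
Selected (4 activities): [(2, 5), (5, 7), (8, 9), (12, 13)]


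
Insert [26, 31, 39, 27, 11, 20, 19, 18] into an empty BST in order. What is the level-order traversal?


Root = 26; build tree by BST insertion.
Level-Order traversal: [26, 11, 31, 20, 27, 39, 19, 18]


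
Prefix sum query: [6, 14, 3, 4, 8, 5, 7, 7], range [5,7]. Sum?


Prefix sums: [0, 6, 20, 23, 27, 35, 40, 47, 54]
Sum[5..7] = prefix[8] - prefix[5] = 54 - 35 = 19


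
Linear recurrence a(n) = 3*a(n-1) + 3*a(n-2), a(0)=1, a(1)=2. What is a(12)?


Build bottom-up:
...a(10)=373734, a(11)=1416933, a(12)=3*1416933+3*373734=5372001


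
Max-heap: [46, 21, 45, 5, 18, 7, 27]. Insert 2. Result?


Append 2: [46, 21, 45, 5, 18, 7, 27, 2]
Bubble up: no swaps needed
Result: [46, 21, 45, 5, 18, 7, 27, 2]


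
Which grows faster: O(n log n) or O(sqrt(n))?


sublinear grows slower than linearithmic
O(sqrt(n)) is asymptotically smaller; O(n log n) grows faster


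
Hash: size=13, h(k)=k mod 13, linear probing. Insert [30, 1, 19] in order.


Insertions: 30->slot 4; 1->slot 1; 19->slot 6
Table: [None, 1, None, None, 30, None, 19, None, None, None, None, None, None]


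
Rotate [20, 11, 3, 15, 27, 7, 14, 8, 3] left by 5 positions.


Left rotate by 5: [7, 14, 8, 3, 20, 11, 3, 15, 27]


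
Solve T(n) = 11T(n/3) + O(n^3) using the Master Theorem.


a=11, b=3, c=3. log_3(11)=2.183 < c=3. Case 3: O(n^c) = O(n^3)
Complexity: O(n^3)


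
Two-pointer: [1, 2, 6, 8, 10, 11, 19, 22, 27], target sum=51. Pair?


Two pointers: lo=0, hi=8
No pair sums to 51


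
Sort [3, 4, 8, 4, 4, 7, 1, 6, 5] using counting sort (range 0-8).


Count array: [0, 1, 0, 1, 3, 1, 1, 1, 1]
Reconstruct: [1, 3, 4, 4, 4, 5, 6, 7, 8]


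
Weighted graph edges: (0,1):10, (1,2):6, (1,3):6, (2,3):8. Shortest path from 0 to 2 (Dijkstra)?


Dijkstra from 0:
Distances: {0: 0, 1: 10, 2: 16, 3: 16}
Shortest distance to 2 = 16, path = [0, 1, 2]


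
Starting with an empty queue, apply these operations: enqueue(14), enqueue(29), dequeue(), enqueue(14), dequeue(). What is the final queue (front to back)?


enqueue(14) -> [14]
enqueue(29) -> [14, 29]
dequeue() returns 14 -> [29]
enqueue(14) -> [29, 14]
dequeue() returns 29 -> [14]
Final queue (front to back): [14]


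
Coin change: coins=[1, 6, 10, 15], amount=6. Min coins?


dp[0]=0; dp[i]=1+min(dp[i-c] for c in coins)
...dp[1]=1, dp[2]=2, dp[3]=3, dp[4]=4, dp[5]=5, dp[6]=1
Minimum coins for 6 = 1


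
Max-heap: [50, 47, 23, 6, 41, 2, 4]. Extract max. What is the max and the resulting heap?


Max = 50
Replace root with last, heapify down
Resulting heap: [47, 41, 23, 6, 4, 2]


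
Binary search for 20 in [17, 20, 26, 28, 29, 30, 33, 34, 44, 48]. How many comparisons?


Search for 20:
[0,9] mid=4 arr[4]=29
[0,3] mid=1 arr[1]=20
Total: 2 comparisons


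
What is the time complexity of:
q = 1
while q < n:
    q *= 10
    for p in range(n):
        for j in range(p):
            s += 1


Per nesting level: O(log n) * O(n) * O(n) [triangular over p] = O(n^2 log n)
Complexity: O(n^2 log n)


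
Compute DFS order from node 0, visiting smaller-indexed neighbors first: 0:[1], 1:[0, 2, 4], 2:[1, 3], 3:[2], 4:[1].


DFS stack-based: start with [0]
Visit order: [0, 1, 2, 3, 4]


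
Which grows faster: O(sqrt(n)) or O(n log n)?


sublinear grows slower than linearithmic
O(sqrt(n)) is asymptotically smaller; O(n log n) grows faster


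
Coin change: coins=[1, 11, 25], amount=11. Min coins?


dp[0]=0; dp[i]=1+min(dp[i-c] for c in coins)
...dp[6]=6, dp[7]=7, dp[8]=8, dp[9]=9, dp[10]=10, dp[11]=1
Minimum coins for 11 = 1


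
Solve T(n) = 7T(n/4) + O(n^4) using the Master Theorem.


a=7, b=4, c=4. log_4(7)=1.404 < c=4. Case 3: O(n^c) = O(n^4)
Complexity: O(n^4)


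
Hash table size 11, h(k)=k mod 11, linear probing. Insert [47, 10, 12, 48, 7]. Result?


Insertions: 47->slot 3; 10->slot 10; 12->slot 1; 48->slot 4; 7->slot 7
Table: [None, 12, None, 47, 48, None, None, 7, None, None, 10]


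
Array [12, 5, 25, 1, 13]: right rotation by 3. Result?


Right rotate by 3: [25, 1, 13, 12, 5]


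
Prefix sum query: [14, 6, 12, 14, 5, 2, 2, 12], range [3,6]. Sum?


Prefix sums: [0, 14, 20, 32, 46, 51, 53, 55, 67]
Sum[3..6] = prefix[7] - prefix[3] = 55 - 32 = 23


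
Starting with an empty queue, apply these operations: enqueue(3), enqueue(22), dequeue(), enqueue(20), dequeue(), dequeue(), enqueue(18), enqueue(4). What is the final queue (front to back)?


enqueue(3) -> [3]
enqueue(22) -> [3, 22]
dequeue() returns 3 -> [22]
enqueue(20) -> [22, 20]
dequeue() returns 22 -> [20]
dequeue() returns 20 -> []
enqueue(18) -> [18]
enqueue(4) -> [18, 4]
Final queue (front to back): [18, 4]


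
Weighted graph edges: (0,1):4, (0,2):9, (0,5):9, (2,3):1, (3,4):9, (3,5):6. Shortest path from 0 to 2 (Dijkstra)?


Dijkstra from 0:
Distances: {0: 0, 1: 4, 2: 9, 3: 10, 4: 19, 5: 9}
Shortest distance to 2 = 9, path = [0, 2]


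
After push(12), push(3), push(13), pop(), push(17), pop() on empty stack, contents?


push(12) -> [12]
push(3) -> [12, 3]
push(13) -> [12, 3, 13]
pop() returns 13 -> [12, 3]
push(17) -> [12, 3, 17]
pop() returns 17 -> [12, 3]
Final stack (bottom to top): [12, 3]


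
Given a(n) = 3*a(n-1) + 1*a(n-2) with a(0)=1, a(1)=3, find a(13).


Build bottom-up:
...a(11)=467280, a(12)=1543321, a(13)=3*1543321+1*467280=5097243


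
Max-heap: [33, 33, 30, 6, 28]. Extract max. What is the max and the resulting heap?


Max = 33
Replace root with last, heapify down
Resulting heap: [33, 28, 30, 6]


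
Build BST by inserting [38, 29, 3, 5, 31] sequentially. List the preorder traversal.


Root = 38; build tree by BST insertion.
Preorder traversal: [38, 29, 3, 5, 31]


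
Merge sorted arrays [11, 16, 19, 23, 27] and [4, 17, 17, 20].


Compare heads, take smaller each step.
Merged: [4, 11, 16, 17, 17, 19, 20, 23, 27]


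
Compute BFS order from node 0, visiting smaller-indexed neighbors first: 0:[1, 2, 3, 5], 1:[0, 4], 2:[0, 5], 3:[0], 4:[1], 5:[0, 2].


BFS queue: start with [0]
Visit order: [0, 1, 2, 3, 5, 4]


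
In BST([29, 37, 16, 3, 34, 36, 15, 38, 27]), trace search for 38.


BST root = 29
Search for 38: compare at each node
Path: [29, 37, 38]


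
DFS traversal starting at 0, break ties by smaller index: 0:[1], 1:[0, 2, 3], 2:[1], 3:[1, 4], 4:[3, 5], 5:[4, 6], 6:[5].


DFS stack-based: start with [0]
Visit order: [0, 1, 2, 3, 4, 5, 6]


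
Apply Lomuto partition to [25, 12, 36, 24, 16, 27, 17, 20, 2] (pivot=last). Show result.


Elements <= 2 go left of pivot.
Result: [2, 12, 36, 24, 16, 27, 17, 20, 25], pivot at index 0


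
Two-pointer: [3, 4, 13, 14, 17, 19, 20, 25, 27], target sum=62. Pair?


Two pointers: lo=0, hi=8
No pair sums to 62


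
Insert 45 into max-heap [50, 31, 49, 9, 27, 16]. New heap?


Append 45: [50, 31, 49, 9, 27, 16, 45]
Bubble up: no swaps needed
Result: [50, 31, 49, 9, 27, 16, 45]


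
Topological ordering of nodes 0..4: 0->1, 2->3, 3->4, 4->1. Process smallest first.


Kahn's algorithm, process smallest node first
Order: [0, 2, 3, 4, 1]


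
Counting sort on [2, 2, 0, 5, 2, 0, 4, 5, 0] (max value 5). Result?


Count array: [3, 0, 3, 0, 1, 2]
Reconstruct: [0, 0, 0, 2, 2, 2, 4, 5, 5]


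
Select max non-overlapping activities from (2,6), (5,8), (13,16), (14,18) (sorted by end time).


Greedy: pick earliest-ending, then skip overlaps.
Selected (2 activities): [(2, 6), (13, 16)]


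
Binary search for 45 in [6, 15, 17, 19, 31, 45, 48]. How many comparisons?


Search for 45:
[0,6] mid=3 arr[3]=19
[4,6] mid=5 arr[5]=45
Total: 2 comparisons


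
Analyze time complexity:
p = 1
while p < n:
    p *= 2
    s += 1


Per nesting level: O(log n) = O(log n)
Complexity: O(log n)


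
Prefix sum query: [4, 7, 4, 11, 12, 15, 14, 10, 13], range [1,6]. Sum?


Prefix sums: [0, 4, 11, 15, 26, 38, 53, 67, 77, 90]
Sum[1..6] = prefix[7] - prefix[1] = 67 - 4 = 63


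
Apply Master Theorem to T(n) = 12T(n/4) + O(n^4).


a=12, b=4, c=4. log_4(12)=1.792 < c=4. Case 3: O(n^c) = O(n^4)
Complexity: O(n^4)


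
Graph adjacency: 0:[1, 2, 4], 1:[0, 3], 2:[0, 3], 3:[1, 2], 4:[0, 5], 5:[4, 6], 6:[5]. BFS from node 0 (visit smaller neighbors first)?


BFS queue: start with [0]
Visit order: [0, 1, 2, 4, 3, 5, 6]


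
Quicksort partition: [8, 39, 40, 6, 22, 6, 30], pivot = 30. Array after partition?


Elements <= 30 go left of pivot.
Result: [8, 6, 22, 6, 30, 39, 40], pivot at index 4


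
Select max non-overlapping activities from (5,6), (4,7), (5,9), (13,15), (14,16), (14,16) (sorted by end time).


Greedy: pick earliest-ending, then skip overlaps.
Selected (2 activities): [(5, 6), (13, 15)]


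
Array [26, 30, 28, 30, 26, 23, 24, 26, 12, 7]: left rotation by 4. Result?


Left rotate by 4: [26, 23, 24, 26, 12, 7, 26, 30, 28, 30]


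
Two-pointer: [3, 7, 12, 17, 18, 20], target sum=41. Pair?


Two pointers: lo=0, hi=5
No pair sums to 41


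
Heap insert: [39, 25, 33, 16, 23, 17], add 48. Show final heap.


Append 48: [39, 25, 33, 16, 23, 17, 48]
Bubble up: swap idx 6(48) with idx 2(33); swap idx 2(48) with idx 0(39)
Result: [48, 25, 39, 16, 23, 17, 33]


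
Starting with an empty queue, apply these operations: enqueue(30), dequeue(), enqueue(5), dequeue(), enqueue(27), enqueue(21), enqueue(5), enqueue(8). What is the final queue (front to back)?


enqueue(30) -> [30]
dequeue() returns 30 -> []
enqueue(5) -> [5]
dequeue() returns 5 -> []
enqueue(27) -> [27]
enqueue(21) -> [27, 21]
enqueue(5) -> [27, 21, 5]
enqueue(8) -> [27, 21, 5, 8]
Final queue (front to back): [27, 21, 5, 8]


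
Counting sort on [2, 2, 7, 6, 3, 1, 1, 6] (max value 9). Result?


Count array: [0, 2, 2, 1, 0, 0, 2, 1, 0, 0]
Reconstruct: [1, 1, 2, 2, 3, 6, 6, 7]


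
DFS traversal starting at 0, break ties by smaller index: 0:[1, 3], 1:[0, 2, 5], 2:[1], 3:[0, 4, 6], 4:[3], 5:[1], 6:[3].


DFS stack-based: start with [0]
Visit order: [0, 1, 2, 5, 3, 4, 6]


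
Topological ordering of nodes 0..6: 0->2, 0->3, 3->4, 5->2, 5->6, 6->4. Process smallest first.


Kahn's algorithm, process smallest node first
Order: [0, 1, 3, 5, 2, 6, 4]


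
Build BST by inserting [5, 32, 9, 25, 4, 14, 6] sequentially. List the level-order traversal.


Root = 5; build tree by BST insertion.
Level-Order traversal: [5, 4, 32, 9, 6, 25, 14]


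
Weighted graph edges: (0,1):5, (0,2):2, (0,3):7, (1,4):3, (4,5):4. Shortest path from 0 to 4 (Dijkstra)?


Dijkstra from 0:
Distances: {0: 0, 1: 5, 2: 2, 3: 7, 4: 8, 5: 12}
Shortest distance to 4 = 8, path = [0, 1, 4]


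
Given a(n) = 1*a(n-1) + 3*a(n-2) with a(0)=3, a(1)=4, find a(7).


Build bottom-up:
...a(5)=139, a(6)=331, a(7)=1*331+3*139=748


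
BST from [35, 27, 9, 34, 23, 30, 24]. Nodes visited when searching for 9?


BST root = 35
Search for 9: compare at each node
Path: [35, 27, 9]


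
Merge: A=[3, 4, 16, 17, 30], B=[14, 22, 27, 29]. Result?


Compare heads, take smaller each step.
Merged: [3, 4, 14, 16, 17, 22, 27, 29, 30]


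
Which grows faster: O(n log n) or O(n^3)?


linearithmic grows slower than cubic
O(n log n) is asymptotically smaller; O(n^3) grows faster


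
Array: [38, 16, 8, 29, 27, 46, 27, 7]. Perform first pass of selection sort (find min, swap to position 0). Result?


After one pass: [7, 16, 8, 29, 27, 46, 27, 38]


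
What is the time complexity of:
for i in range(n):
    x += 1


Per nesting level: O(n) = O(n)
Complexity: O(n)


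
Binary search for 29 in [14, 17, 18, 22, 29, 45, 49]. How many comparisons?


Search for 29:
[0,6] mid=3 arr[3]=22
[4,6] mid=5 arr[5]=45
[4,4] mid=4 arr[4]=29
Total: 3 comparisons


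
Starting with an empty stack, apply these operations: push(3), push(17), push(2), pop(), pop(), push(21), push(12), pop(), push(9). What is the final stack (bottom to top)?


push(3) -> [3]
push(17) -> [3, 17]
push(2) -> [3, 17, 2]
pop() returns 2 -> [3, 17]
pop() returns 17 -> [3]
push(21) -> [3, 21]
push(12) -> [3, 21, 12]
pop() returns 12 -> [3, 21]
push(9) -> [3, 21, 9]
Final stack (bottom to top): [3, 21, 9]


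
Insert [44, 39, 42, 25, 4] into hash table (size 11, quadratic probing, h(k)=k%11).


Insertions: 44->slot 0; 39->slot 6; 42->slot 9; 25->slot 3; 4->slot 4
Table: [44, None, None, 25, 4, None, 39, None, None, 42, None]


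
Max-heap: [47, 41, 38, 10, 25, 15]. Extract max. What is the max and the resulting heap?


Max = 47
Replace root with last, heapify down
Resulting heap: [41, 25, 38, 10, 15]


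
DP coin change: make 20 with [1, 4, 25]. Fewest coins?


dp[0]=0; dp[i]=1+min(dp[i-c] for c in coins)
...dp[15]=6, dp[16]=4, dp[17]=5, dp[18]=6, dp[19]=7, dp[20]=5
Minimum coins for 20 = 5


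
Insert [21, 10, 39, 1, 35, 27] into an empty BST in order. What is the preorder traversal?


Root = 21; build tree by BST insertion.
Preorder traversal: [21, 10, 1, 39, 35, 27]


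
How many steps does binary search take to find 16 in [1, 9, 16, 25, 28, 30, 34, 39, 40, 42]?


Search for 16:
[0,9] mid=4 arr[4]=28
[0,3] mid=1 arr[1]=9
[2,3] mid=2 arr[2]=16
Total: 3 comparisons


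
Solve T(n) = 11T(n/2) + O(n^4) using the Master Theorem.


a=11, b=2, c=4. log_2(11)=3.459 < c=4. Case 3: O(n^c) = O(n^4)
Complexity: O(n^4)


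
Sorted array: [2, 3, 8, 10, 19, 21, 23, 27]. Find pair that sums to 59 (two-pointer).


Two pointers: lo=0, hi=7
No pair sums to 59


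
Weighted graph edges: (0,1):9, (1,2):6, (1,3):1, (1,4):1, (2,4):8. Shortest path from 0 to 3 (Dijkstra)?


Dijkstra from 0:
Distances: {0: 0, 1: 9, 2: 15, 3: 10, 4: 10}
Shortest distance to 3 = 10, path = [0, 1, 3]


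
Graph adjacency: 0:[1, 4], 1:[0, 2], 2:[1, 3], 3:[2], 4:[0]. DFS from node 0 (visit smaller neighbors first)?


DFS stack-based: start with [0]
Visit order: [0, 1, 2, 3, 4]


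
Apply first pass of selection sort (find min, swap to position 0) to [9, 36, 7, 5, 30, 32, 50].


After one pass: [5, 36, 7, 9, 30, 32, 50]


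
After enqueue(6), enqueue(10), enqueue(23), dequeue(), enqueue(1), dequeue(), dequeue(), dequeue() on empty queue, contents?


enqueue(6) -> [6]
enqueue(10) -> [6, 10]
enqueue(23) -> [6, 10, 23]
dequeue() returns 6 -> [10, 23]
enqueue(1) -> [10, 23, 1]
dequeue() returns 10 -> [23, 1]
dequeue() returns 23 -> [1]
dequeue() returns 1 -> []
Final queue (front to back): []


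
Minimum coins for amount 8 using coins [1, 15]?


dp[0]=0; dp[i]=1+min(dp[i-c] for c in coins)
...dp[3]=3, dp[4]=4, dp[5]=5, dp[6]=6, dp[7]=7, dp[8]=8
Minimum coins for 8 = 8


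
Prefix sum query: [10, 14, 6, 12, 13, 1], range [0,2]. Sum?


Prefix sums: [0, 10, 24, 30, 42, 55, 56]
Sum[0..2] = prefix[3] - prefix[0] = 30 - 0 = 30
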